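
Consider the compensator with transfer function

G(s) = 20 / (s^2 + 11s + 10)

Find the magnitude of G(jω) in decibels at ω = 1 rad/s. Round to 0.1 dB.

Substitute s = j1:
Numerator: 20 = 20 + j0
Denominator: (j1)^2 + 11(j1) + 10 = 9 + j11
|N| = √(20² + 0²) ≈ 20, ∠N ≈ 0.00°
|D| = √(9² + 11²) ≈ 14.213, ∠D ≈ 50.71°
|G| = 20 / 14.213 ≈ 1.4072
Gain = 20 log₁₀(1.4072) ≈ 2.97 dB

3.0 dB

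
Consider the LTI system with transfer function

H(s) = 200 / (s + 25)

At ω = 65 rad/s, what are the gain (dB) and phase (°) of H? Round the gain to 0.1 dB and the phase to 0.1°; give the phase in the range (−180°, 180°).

At s = jω = j65:
pole (s+25): 25 + j65 → |·| = √(25²+65²) = √4850 ≈ 69.642, ∠ = arctan(65/25) ≈ 68.96°
|H| = 200 / 69.642 ≈ 2.8718
Gain = 20 log₁₀(2.8718) ≈ 9.16 dB
∠H = 0.00° − 68.96° = -68.96°

9.2 dB, -69.0°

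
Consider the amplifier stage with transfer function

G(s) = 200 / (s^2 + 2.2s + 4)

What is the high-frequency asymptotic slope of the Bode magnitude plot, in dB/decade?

Each pole contributes −20 dB/decade at high frequency; each zero contributes +20 dB/decade.
Net: 0 zero(s) − 2 pole(s) → -40 dB/decade.

-40 dB/decade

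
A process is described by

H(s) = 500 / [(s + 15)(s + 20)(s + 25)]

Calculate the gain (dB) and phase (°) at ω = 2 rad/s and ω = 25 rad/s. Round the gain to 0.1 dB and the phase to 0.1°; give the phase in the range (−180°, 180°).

At s = jω = j2:
pole (s+15): 15 + j2 → |·| = √(15²+2²) = √229 ≈ 15.133, ∠ = arctan(2/15) ≈ 7.59°
pole (s+20): 20 + j2 → |·| = √(20²+2²) = √404 ≈ 20.1, ∠ = arctan(2/20) ≈ 5.71°
pole (s+25): 25 + j2 → |·| = √(25²+2²) = √629 ≈ 25.08, ∠ = arctan(2/25) ≈ 4.57°
|H| = 500 / 7628.7 ≈ 0.065542
Gain = 20 log₁₀(0.065542) ≈ -23.67 dB
∠H = 0.00° − 17.87° = -17.87°

At s = jω = j25:
pole (s+15): 15 + j25 → |·| = √(15²+25²) = √850 ≈ 29.155, ∠ = arctan(25/15) ≈ 59.04°
pole (s+20): 20 + j25 → |·| = √(20²+25²) = √1025 ≈ 32.016, ∠ = arctan(25/20) ≈ 51.34°
pole (s+25): 25 + j25 → |·| = √(25²+25²) = √1250 ≈ 35.355, ∠ = arctan(25/25) ≈ 45.00°
|H| = 500 / 33001 ≈ 0.015151
Gain = 20 log₁₀(0.015151) ≈ -36.39 dB
∠H = 0.00° − 155.38° = -155.38°

ω = 2: -23.7 dB, -17.9°; ω = 25: -36.4 dB, -155.4°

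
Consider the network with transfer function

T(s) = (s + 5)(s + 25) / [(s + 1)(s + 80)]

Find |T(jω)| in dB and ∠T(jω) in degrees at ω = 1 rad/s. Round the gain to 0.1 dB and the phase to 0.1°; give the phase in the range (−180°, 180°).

1.0 dB, -32.1°

At s = jω = j1:
zero (s+5): 5 + j1 → |·| = √(5²+1²) = √26 ≈ 5.099, ∠ = arctan(1/5) ≈ 11.31°
zero (s+25): 25 + j1 → |·| = √(25²+1²) = √626 ≈ 25.02, ∠ = arctan(1/25) ≈ 2.29°
pole (s+1): 1 + j1 → |·| = √(1²+1²) = √2 ≈ 1.4142, ∠ = arctan(1/1) ≈ 45.00°
pole (s+80): 80 + j1 → |·| = √(80²+1²) = √6401 ≈ 80.006, ∠ = arctan(1/80) ≈ 0.72°
|T| = 1 · 127.58 / 113.14 ≈ 1.1276
Gain = 20 log₁₀(1.1276) ≈ 1.04 dB
∠T = 13.60° − 45.72° = -32.12°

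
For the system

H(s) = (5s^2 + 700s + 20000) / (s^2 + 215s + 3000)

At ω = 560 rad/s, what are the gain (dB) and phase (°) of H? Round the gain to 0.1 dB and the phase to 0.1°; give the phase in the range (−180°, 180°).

Substitute s = j560:
Numerator: 5(j560)^2 + 700(j560) + 20000 = -1548000 + j392000
Denominator: (j560)^2 + 215(j560) + 3000 = -310600 + j120400
|N| = √(1548000² + 392000²) ≈ 1.5969e+06, ∠N ≈ 165.79°
|D| = √(310600² + 120400²) ≈ 3.3312e+05, ∠D ≈ 158.81°
|H| = 1.5969e+06 / 3.3312e+05 ≈ 4.7938
Gain = 20 log₁₀(4.7938) ≈ 13.61 dB
∠H = 165.79° − 158.81° = 6.98°

13.6 dB, 7.0°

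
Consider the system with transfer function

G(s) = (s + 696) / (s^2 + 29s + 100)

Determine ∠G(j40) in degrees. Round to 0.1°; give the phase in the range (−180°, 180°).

Substitute s = j40:
Numerator: (j40) + 696 = 696 + j40
Denominator: (j40)^2 + 29(j40) + 100 = -1500 + j1160
|N| = √(696² + 40²) ≈ 697.15, ∠N ≈ 3.29°
|D| = √(1500² + 1160²) ≈ 1896.2, ∠D ≈ 142.28°
∠G = 3.29° − 142.28° = -138.99°

-139.0°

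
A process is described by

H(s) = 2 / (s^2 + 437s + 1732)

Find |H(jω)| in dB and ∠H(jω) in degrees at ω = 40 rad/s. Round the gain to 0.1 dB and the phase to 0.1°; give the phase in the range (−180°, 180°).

-78.8 dB, -89.6°

Substitute s = j40:
Numerator: 2 = 2 + j0
Denominator: (j40)^2 + 437(j40) + 1732 = 132 + j17480
|N| = √(2² + 0²) ≈ 2, ∠N ≈ 0.00°
|D| = √(132² + 17480²) ≈ 17480, ∠D ≈ 89.57°
|H| = 2 / 17480 ≈ 0.00011442
Gain = 20 log₁₀(0.00011442) ≈ -78.83 dB
∠H = 0.00° − 89.57° = -89.57°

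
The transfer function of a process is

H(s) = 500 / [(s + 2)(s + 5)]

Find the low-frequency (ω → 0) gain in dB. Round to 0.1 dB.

34.0 dB

H(0) = 500 / (2·5) = 50
20 log₁₀(50) ≈ 33.98 dB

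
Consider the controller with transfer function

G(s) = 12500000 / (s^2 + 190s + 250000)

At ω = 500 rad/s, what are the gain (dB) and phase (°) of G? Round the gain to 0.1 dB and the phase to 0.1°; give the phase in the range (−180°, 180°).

At s = jω = j500:
quadratic: (j500)² + 190·j500 + 250000 = 0 + j95000 → |·| ≈ 95000, ∠ ≈ 90.00°
|G| = 12500000 / 95000 ≈ 131.58
Gain = 20 log₁₀(131.58) ≈ 42.38 dB
∠G = 0.00° − 90.00° = -90.00°

42.4 dB, -90.0°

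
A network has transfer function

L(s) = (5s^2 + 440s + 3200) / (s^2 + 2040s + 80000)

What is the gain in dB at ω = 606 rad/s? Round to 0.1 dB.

Substitute s = j606:
Numerator: 5(j606)^2 + 440(j606) + 3200 = -1832980 + j266640
Denominator: (j606)^2 + 2040(j606) + 80000 = -287236 + j1236240
|N| = √(1832980² + 266640²) ≈ 1.8523e+06, ∠N ≈ 171.72°
|D| = √(287236² + 1236240²) ≈ 1.2692e+06, ∠D ≈ 103.08°
|L| = 1.8523e+06 / 1.2692e+06 ≈ 1.4594
Gain = 20 log₁₀(1.4594) ≈ 3.28 dB

3.3 dB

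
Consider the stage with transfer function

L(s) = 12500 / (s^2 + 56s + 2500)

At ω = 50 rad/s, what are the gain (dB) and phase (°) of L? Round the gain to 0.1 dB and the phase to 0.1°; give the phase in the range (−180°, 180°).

At s = jω = j50:
quadratic: (j50)² + 56·j50 + 2500 = 0 + j2800 → |·| ≈ 2800, ∠ ≈ 90.00°
|L| = 12500 / 2800 ≈ 4.4643
Gain = 20 log₁₀(4.4643) ≈ 13.00 dB
∠L = 0.00° − 90.00° = -90.00°

13.0 dB, -90.0°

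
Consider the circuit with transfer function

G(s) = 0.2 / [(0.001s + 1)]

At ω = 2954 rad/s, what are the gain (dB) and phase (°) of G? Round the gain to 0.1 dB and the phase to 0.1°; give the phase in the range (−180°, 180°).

-23.9 dB, -71.3°

At ω = 2954 rad/s:
pole (1 + j2954·0.001) = 1 + j2.954 → |·| ≈ 3.1187, ∠ ≈ 71.30°
|G| = 0.2 · 1 / (3.1187) ≈ 0.064129
Gain = 20 log₁₀(0.064129) ≈ -23.86 dB
∠G = (0°) − (71.30°) = -71.30°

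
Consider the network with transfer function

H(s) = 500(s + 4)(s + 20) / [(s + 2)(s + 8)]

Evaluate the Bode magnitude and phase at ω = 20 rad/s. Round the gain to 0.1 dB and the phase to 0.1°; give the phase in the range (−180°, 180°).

At s = jω = j20:
zero (s+4): 4 + j20 → |·| = √(4²+20²) = √416 ≈ 20.396, ∠ = arctan(20/4) ≈ 78.69°
zero (s+20): 20 + j20 → |·| = √(20²+20²) = √800 ≈ 28.284, ∠ = arctan(20/20) ≈ 45.00°
pole (s+2): 2 + j20 → |·| = √(2²+20²) = √404 ≈ 20.1, ∠ = arctan(20/2) ≈ 84.29°
pole (s+8): 8 + j20 → |·| = √(8²+20²) = √464 ≈ 21.541, ∠ = arctan(20/8) ≈ 68.20°
|H| = 500 · 576.88 / 432.97 ≈ 666.19
Gain = 20 log₁₀(666.19) ≈ 56.47 dB
∠H = 123.69° − 152.49° = -28.80°

56.5 dB, -28.8°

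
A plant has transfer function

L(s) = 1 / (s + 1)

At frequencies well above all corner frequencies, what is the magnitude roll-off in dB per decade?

-20 dB/decade

Each pole contributes −20 dB/decade at high frequency; each zero contributes +20 dB/decade.
Net: 0 zero(s) − 1 pole(s) → -20 dB/decade.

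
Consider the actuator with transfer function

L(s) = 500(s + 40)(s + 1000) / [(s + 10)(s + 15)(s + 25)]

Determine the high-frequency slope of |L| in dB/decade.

-20 dB/decade

Each pole contributes −20 dB/decade at high frequency; each zero contributes +20 dB/decade.
Net: 2 zero(s) − 3 pole(s) → -20 dB/decade.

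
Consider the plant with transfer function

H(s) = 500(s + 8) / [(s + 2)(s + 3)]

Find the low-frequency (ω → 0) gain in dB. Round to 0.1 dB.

H(0) = 500·8 / (2·3) ≈ 666.67
20 log₁₀(666.67) ≈ 56.48 dB

56.5 dB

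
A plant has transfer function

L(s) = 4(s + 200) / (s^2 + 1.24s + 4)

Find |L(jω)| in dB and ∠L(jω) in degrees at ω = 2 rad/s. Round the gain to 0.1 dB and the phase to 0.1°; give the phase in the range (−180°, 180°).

At s = jω = j2:
zero (s+200): 200 + j2 → |·| = √(200²+2²) = √40004 ≈ 200.01, ∠ = arctan(2/200) ≈ 0.57°
quadratic: (j2)² + 1.24·j2 + 4 = 0 + j2.48 → |·| ≈ 2.48, ∠ ≈ 90.00°
|L| = 4 · 200.01 / 2.48 ≈ 322.6
Gain = 20 log₁₀(322.6) ≈ 50.17 dB
∠L = 0.57° − 90.00° = -89.43°

50.2 dB, -89.4°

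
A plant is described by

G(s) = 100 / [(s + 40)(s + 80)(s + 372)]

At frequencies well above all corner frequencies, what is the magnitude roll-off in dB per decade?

-60 dB/decade

Each pole contributes −20 dB/decade at high frequency; each zero contributes +20 dB/decade.
Net: 0 zero(s) − 3 pole(s) → -60 dB/decade.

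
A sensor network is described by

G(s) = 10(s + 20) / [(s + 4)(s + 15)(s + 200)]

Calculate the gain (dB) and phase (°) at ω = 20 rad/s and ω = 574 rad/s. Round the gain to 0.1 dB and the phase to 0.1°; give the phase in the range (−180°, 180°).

ω = 20: -51.2 dB, -92.5°; ω = 574: -90.9 dB, -160.9°

At s = jω = j20:
zero (s+20): 20 + j20 → |·| = √(20²+20²) = √800 ≈ 28.284, ∠ = arctan(20/20) ≈ 45.00°
pole (s+4): 4 + j20 → |·| = √(4²+20²) = √416 ≈ 20.396, ∠ = arctan(20/4) ≈ 78.69°
pole (s+15): 15 + j20 → |·| = √(15²+20²) = √625 ≈ 25, ∠ = arctan(20/15) ≈ 53.13°
pole (s+200): 200 + j20 → |·| = √(200²+20²) = √40400 ≈ 201, ∠ = arctan(20/200) ≈ 5.71°
|G| = 10 · 28.284 / 1.0249e+05 ≈ 0.0027597
Gain = 20 log₁₀(0.0027597) ≈ -51.18 dB
∠G = 45.00° − 137.53° = -92.53°

At s = jω = j574:
zero (s+20): 20 + j574 → |·| = √(20²+574²) = √329876 ≈ 574.35, ∠ = arctan(574/20) ≈ 88.00°
pole (s+4): 4 + j574 → |·| = √(4²+574²) = √329492 ≈ 574.01, ∠ = arctan(574/4) ≈ 89.60°
pole (s+15): 15 + j574 → |·| = √(15²+574²) = √329701 ≈ 574.2, ∠ = arctan(574/15) ≈ 88.50°
pole (s+200): 200 + j574 → |·| = √(200²+574²) = √369476 ≈ 607.85, ∠ = arctan(574/200) ≈ 70.79°
|G| = 10 · 574.35 / 2.0035e+08 ≈ 2.8667e-05
Gain = 20 log₁₀(2.8667e-05) ≈ -90.85 dB
∠G = 88.00° − 248.89° = -160.89°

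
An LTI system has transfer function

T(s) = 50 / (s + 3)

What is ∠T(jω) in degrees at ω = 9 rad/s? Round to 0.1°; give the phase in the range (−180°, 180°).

At s = jω = j9:
pole (s+3): 3 + j9 → |·| = √(3²+9²) = √90 ≈ 9.4868, ∠ = arctan(9/3) ≈ 71.57°
∠T = 0.00° − 71.57° = -71.57°

-71.6°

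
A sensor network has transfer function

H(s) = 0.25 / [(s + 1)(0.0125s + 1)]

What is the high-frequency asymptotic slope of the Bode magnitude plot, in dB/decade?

Each pole contributes −20 dB/decade at high frequency; each zero contributes +20 dB/decade.
Net: 0 zero(s) − 2 pole(s) → -40 dB/decade.

-40 dB/decade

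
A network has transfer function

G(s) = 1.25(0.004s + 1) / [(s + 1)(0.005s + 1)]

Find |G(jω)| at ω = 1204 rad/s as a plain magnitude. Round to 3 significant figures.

0.000837

At ω = 1204 rad/s:
zero (1 + j1204·0.004) = 1 + j4.816 → |·| ≈ 4.9187, ∠ ≈ 78.27°
pole (1 + j1204·1) = 1 + j1204 → |·| ≈ 1204, ∠ ≈ 89.95°
pole (1 + j1204·0.005) = 1 + j6.02 → |·| ≈ 6.1025, ∠ ≈ 80.57°
|G| = 1.25 · 4.9187 / (1204 · 6.1025) ≈ 0.00083681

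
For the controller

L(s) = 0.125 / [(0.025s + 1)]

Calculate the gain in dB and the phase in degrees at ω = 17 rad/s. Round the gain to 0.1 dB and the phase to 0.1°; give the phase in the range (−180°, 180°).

-18.8 dB, -23.0°

At ω = 17 rad/s:
pole (1 + j17·0.025) = 1 + j0.425 → |·| ≈ 1.0866, ∠ ≈ 23.03°
|L| = 0.125 · 1 / (1.0866) ≈ 0.11504
Gain = 20 log₁₀(0.11504) ≈ -18.78 dB
∠L = (0°) − (23.03°) = -23.03°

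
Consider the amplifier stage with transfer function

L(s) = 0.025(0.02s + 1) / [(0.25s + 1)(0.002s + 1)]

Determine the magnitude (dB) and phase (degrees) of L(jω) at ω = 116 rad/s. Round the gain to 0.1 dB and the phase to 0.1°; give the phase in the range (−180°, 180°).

At ω = 116 rad/s:
zero (1 + j116·0.02) = 1 + j2.32 → |·| ≈ 2.5263, ∠ ≈ 66.68°
pole (1 + j116·0.25) = 1 + j29 → |·| ≈ 29.017, ∠ ≈ 88.03°
pole (1 + j116·0.002) = 1 + j0.232 → |·| ≈ 1.0266, ∠ ≈ 13.06°
|L| = 0.025 · 2.5263 / (29.017 · 1.0266) ≈ 0.0021202
Gain = 20 log₁₀(0.0021202) ≈ -53.47 dB
∠L = (66.68°) − (88.03° + 13.06°) = -34.41°

-53.5 dB, -34.4°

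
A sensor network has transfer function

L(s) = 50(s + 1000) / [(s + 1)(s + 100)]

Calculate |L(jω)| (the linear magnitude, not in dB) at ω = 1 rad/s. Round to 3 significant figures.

At s = jω = j1:
zero (s+1000): 1000 + j1 → |·| = √(1000²+1²) = √1000001 ≈ 1000, ∠ = arctan(1/1000) ≈ 0.06°
pole (s+1): 1 + j1 → |·| = √(1²+1²) = √2 ≈ 1.4142, ∠ = arctan(1/1) ≈ 45.00°
pole (s+100): 100 + j1 → |·| = √(100²+1²) = √10001 ≈ 100, ∠ = arctan(1/100) ≈ 0.57°
|L| = 50 · 1000 / 141.42 ≈ 353.56

354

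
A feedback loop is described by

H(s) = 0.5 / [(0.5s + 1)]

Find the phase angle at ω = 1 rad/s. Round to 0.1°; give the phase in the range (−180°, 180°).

At ω = 1 rad/s:
pole (1 + j1·0.5) = 1 + j0.5 → |·| ≈ 1.118, ∠ ≈ 26.57°
∠H = (0°) − (26.57°) = -26.57°

-26.6°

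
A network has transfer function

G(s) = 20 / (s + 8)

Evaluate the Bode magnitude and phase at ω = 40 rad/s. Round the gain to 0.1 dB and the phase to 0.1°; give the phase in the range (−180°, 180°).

At s = jω = j40:
pole (s+8): 8 + j40 → |·| = √(8²+40²) = √1664 ≈ 40.792, ∠ = arctan(40/8) ≈ 78.69°
|G| = 20 / 40.792 ≈ 0.49029
Gain = 20 log₁₀(0.49029) ≈ -6.19 dB
∠G = 0.00° − 78.69° = -78.69°

-6.2 dB, -78.7°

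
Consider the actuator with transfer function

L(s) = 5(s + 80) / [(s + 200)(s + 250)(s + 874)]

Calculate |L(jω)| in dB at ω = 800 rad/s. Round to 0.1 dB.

At s = jω = j800:
zero (s+80): 80 + j800 → |·| = √(80²+800²) = √646400 ≈ 803.99, ∠ = arctan(800/80) ≈ 84.29°
pole (s+200): 200 + j800 → |·| = √(200²+800²) = √680000 ≈ 824.62, ∠ = arctan(800/200) ≈ 75.96°
pole (s+250): 250 + j800 → |·| = √(250²+800²) = √702500 ≈ 838.15, ∠ = arctan(800/250) ≈ 72.65°
pole (s+874): 874 + j800 → |·| = √(874²+800²) = √1403876 ≈ 1184.9, ∠ = arctan(800/874) ≈ 42.47°
|L| = 5 · 803.99 / 8.1895e+08 ≈ 4.9087e-06
Gain = 20 log₁₀(4.9087e-06) ≈ -106.18 dB

-106.2 dB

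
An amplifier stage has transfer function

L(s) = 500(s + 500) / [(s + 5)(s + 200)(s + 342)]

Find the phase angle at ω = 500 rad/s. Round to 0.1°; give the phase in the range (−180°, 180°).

-168.3°

At s = jω = j500:
zero (s+500): 500 + j500 → |·| = √(500²+500²) = √500000 ≈ 707.11, ∠ = arctan(500/500) ≈ 45.00°
pole (s+5): 5 + j500 → |·| = √(5²+500²) = √250025 ≈ 500.02, ∠ = arctan(500/5) ≈ 89.43°
pole (s+200): 200 + j500 → |·| = √(200²+500²) = √290000 ≈ 538.52, ∠ = arctan(500/200) ≈ 68.20°
pole (s+342): 342 + j500 → |·| = √(342²+500²) = √366964 ≈ 605.78, ∠ = arctan(500/342) ≈ 55.63°
∠L = 45.00° − 213.26° = -168.26°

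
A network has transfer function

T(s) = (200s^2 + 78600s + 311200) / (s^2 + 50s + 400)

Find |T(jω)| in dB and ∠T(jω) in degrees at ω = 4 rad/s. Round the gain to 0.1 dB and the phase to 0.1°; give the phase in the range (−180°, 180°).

60.1 dB, 18.1°

Substitute s = j4:
Numerator: 200(j4)^2 + 78600(j4) + 311200 = 308000 + j314400
Denominator: (j4)^2 + 50(j4) + 400 = 384 + j200
|N| = √(308000² + 314400²) ≈ 4.4013e+05, ∠N ≈ 45.59°
|D| = √(384² + 200²) ≈ 432.96, ∠D ≈ 27.51°
|T| = 4.4013e+05 / 432.96 ≈ 1016.6
Gain = 20 log₁₀(1016.6) ≈ 60.14 dB
∠T = 45.59° − 27.51° = 18.08°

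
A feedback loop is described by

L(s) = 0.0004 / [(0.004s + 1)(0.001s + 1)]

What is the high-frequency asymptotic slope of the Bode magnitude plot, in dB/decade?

Each pole contributes −20 dB/decade at high frequency; each zero contributes +20 dB/decade.
Net: 0 zero(s) − 2 pole(s) → -40 dB/decade.

-40 dB/decade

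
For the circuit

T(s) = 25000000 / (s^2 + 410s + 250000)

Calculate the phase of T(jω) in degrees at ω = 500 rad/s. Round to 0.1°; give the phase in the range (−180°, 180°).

-90.0°

At s = jω = j500:
quadratic: (j500)² + 410·j500 + 250000 = 0 + j205000 → |·| ≈ 2.05e+05, ∠ ≈ 90.00°
∠T = 0.00° − 90.00° = -90.00°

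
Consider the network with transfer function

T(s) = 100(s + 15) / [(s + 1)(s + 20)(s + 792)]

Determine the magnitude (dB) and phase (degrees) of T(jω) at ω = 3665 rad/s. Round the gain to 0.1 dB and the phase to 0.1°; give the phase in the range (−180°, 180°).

-102.8 dB, -167.7°

At s = jω = j3665:
zero (s+15): 15 + j3665 → |·| = √(15²+3665²) = √13432450 ≈ 3665, ∠ = arctan(3665/15) ≈ 89.77°
pole (s+1): 1 + j3665 → |·| = √(1²+3665²) = √13432226 ≈ 3665, ∠ = arctan(3665/1) ≈ 89.98°
pole (s+20): 20 + j3665 → |·| = √(20²+3665²) = √13432625 ≈ 3665.1, ∠ = arctan(3665/20) ≈ 89.69°
pole (s+792): 792 + j3665 → |·| = √(792²+3665²) = √14059489 ≈ 3749.6, ∠ = arctan(3665/792) ≈ 77.81°
|T| = 100 · 3665 / 5.0367e+10 ≈ 7.2766e-06
Gain = 20 log₁₀(7.2766e-06) ≈ -102.76 dB
∠T = 89.77° − 257.48° = -167.71°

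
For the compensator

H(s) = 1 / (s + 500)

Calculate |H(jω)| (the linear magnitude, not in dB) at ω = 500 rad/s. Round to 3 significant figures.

0.00141

At s = jω = j500:
pole (s+500): 500 + j500 → |·| = √(500²+500²) = √500000 ≈ 707.11, ∠ = arctan(500/500) ≈ 45.00°
|H| = 1 / 707.11 ≈ 0.0014142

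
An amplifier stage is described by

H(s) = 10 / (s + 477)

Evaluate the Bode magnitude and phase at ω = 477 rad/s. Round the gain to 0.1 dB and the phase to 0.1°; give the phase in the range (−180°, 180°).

-36.6 dB, -45.0°

At s = jω = j477:
pole (s+477): 477 + j477 → |·| = √(477²+477²) = √455058 ≈ 674.58, ∠ = arctan(477/477) ≈ 45.00°
|H| = 10 / 674.58 ≈ 0.014824
Gain = 20 log₁₀(0.014824) ≈ -36.58 dB
∠H = 0.00° − 45.00° = -45.00°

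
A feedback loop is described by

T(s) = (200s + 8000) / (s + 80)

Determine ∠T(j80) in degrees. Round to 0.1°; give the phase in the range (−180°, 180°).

18.4°

Substitute s = j80:
Numerator: 200(j80) + 8000 = 8000 + j16000
Denominator: (j80) + 80 = 80 + j80
|N| = √(8000² + 16000²) ≈ 17889, ∠N ≈ 63.43°
|D| = √(80² + 80²) ≈ 113.14, ∠D ≈ 45.00°
∠T = 63.43° − 45.00° = 18.43°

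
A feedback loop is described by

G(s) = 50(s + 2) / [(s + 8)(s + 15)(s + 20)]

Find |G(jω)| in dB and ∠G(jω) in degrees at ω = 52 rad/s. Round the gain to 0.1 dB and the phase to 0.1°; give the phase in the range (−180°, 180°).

At s = jω = j52:
zero (s+2): 2 + j52 → |·| = √(2²+52²) = √2708 ≈ 52.038, ∠ = arctan(52/2) ≈ 87.80°
pole (s+8): 8 + j52 → |·| = √(8²+52²) = √2768 ≈ 52.612, ∠ = arctan(52/8) ≈ 81.25°
pole (s+15): 15 + j52 → |·| = √(15²+52²) = √2929 ≈ 54.12, ∠ = arctan(52/15) ≈ 73.91°
pole (s+20): 20 + j52 → |·| = √(20²+52²) = √3104 ≈ 55.714, ∠ = arctan(52/20) ≈ 68.96°
|G| = 50 · 52.038 / 1.5864e+05 ≈ 0.016401
Gain = 20 log₁₀(0.016401) ≈ -35.70 dB
∠G = 87.80° − 224.12° = -136.32°

-35.7 dB, -136.3°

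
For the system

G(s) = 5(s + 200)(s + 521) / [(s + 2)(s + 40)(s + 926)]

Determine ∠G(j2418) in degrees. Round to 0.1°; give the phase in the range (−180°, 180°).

At s = jω = j2418:
zero (s+200): 200 + j2418 → |·| = √(200²+2418²) = √5886724 ≈ 2426.3, ∠ = arctan(2418/200) ≈ 85.27°
zero (s+521): 521 + j2418 → |·| = √(521²+2418²) = √6118165 ≈ 2473.5, ∠ = arctan(2418/521) ≈ 77.84°
pole (s+2): 2 + j2418 → |·| = √(2²+2418²) = √5846728 ≈ 2418, ∠ = arctan(2418/2) ≈ 89.95°
pole (s+40): 40 + j2418 → |·| = √(40²+2418²) = √5848324 ≈ 2418.3, ∠ = arctan(2418/40) ≈ 89.05°
pole (s+926): 926 + j2418 → |·| = √(926²+2418²) = √6704200 ≈ 2589.2, ∠ = arctan(2418/926) ≈ 69.05°
∠G = 163.11° − 248.05° = -84.94°

-84.9°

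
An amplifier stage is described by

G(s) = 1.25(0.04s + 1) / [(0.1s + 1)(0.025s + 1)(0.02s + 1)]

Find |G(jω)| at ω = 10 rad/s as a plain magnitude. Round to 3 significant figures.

0.906

At ω = 10 rad/s:
zero (1 + j10·0.04) = 1 + j0.4 → |·| ≈ 1.077, ∠ ≈ 21.80°
pole (1 + j10·0.1) = 1 + j1 → |·| ≈ 1.4142, ∠ ≈ 45.00°
pole (1 + j10·0.025) = 1 + j0.25 → |·| ≈ 1.0308, ∠ ≈ 14.04°
pole (1 + j10·0.02) = 1 + j0.2 → |·| ≈ 1.0198, ∠ ≈ 11.31°
|G| = 1.25 · 1.077 / (1.4142 · 1.0308 · 1.0198) ≈ 0.90558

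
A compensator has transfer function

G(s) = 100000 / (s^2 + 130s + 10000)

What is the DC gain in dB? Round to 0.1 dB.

G(0) = 100000 / 10000 = 10
20 log₁₀(10) ≈ 20.00 dB

20.0 dB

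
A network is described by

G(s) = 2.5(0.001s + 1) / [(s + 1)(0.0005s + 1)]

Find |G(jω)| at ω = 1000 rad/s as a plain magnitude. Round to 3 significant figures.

0.00316

At ω = 1000 rad/s:
zero (1 + j1000·0.001) = 1 + j1 → |·| ≈ 1.4142, ∠ ≈ 45.00°
pole (1 + j1000·1) = 1 + j1000 → |·| ≈ 1000, ∠ ≈ 89.94°
pole (1 + j1000·0.0005) = 1 + j0.5 → |·| ≈ 1.118, ∠ ≈ 26.57°
|G| = 2.5 · 1.4142 / (1000 · 1.118) ≈ 0.0031623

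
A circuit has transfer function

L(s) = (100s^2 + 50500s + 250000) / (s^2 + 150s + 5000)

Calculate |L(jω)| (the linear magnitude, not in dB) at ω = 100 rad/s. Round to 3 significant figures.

323

Substitute s = j100:
Numerator: 100(j100)^2 + 50500(j100) + 250000 = -750000 + j5050000
Denominator: (j100)^2 + 150(j100) + 5000 = -5000 + j15000
|N| = √(750000² + 5050000²) ≈ 5.1054e+06, ∠N ≈ 98.45°
|D| = √(5000² + 15000²) ≈ 15811, ∠D ≈ 108.43°
|L| = 5.1054e+06 / 15811 ≈ 322.9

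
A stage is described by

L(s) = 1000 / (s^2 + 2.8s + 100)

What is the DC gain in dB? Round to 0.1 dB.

L(0) = 1000 / 100 = 10
20 log₁₀(10) ≈ 20.00 dB

20.0 dB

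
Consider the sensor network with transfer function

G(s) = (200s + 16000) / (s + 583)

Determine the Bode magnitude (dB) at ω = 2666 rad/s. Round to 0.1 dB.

45.8 dB

Substitute s = j2666:
Numerator: 200(j2666) + 16000 = 16000 + j533200
Denominator: (j2666) + 583 = 583 + j2666
|N| = √(16000² + 533200²) ≈ 5.3344e+05, ∠N ≈ 88.28°
|D| = √(583² + 2666²) ≈ 2729, ∠D ≈ 77.66°
|G| = 5.3344e+05 / 2729 ≈ 195.47
Gain = 20 log₁₀(195.47) ≈ 45.82 dB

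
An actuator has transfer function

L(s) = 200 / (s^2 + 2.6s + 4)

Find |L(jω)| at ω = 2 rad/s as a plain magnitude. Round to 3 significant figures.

38.5

At s = jω = j2:
quadratic: (j2)² + 2.6·j2 + 4 = 0 + j5.2 → |·| ≈ 5.2, ∠ ≈ 90.00°
|L| = 200 / 5.2 ≈ 38.462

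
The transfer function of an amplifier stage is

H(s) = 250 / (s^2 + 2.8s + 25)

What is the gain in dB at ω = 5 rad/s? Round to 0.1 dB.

At s = jω = j5:
quadratic: (j5)² + 2.8·j5 + 25 = 0 + j14 → |·| ≈ 14, ∠ ≈ 90.00°
|H| = 250 / 14 ≈ 17.857
Gain = 20 log₁₀(17.857) ≈ 25.04 dB

25.0 dB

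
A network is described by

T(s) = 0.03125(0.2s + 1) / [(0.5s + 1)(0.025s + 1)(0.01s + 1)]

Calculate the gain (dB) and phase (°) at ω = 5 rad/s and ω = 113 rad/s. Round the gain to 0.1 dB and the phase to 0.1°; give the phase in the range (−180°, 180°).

At ω = 5 rad/s:
zero (1 + j5·0.2) = 1 + j1 → |·| ≈ 1.4142, ∠ ≈ 45.00°
pole (1 + j5·0.5) = 1 + j2.5 → |·| ≈ 2.6926, ∠ ≈ 68.20°
pole (1 + j5·0.025) = 1 + j0.125 → |·| ≈ 1.0078, ∠ ≈ 7.13°
pole (1 + j5·0.01) = 1 + j0.05 → |·| ≈ 1.0012, ∠ ≈ 2.86°
|T| = 0.03125 · 1.4142 / (2.6926 · 1.0078 · 1.0012) ≈ 0.016266
Gain = 20 log₁₀(0.016266) ≈ -35.77 dB
∠T = (45.00°) − (68.20° + 7.13° + 2.86°) = -33.19°

At ω = 113 rad/s:
zero (1 + j113·0.2) = 1 + j22.6 → |·| ≈ 22.622, ∠ ≈ 87.47°
pole (1 + j113·0.5) = 1 + j56.5 → |·| ≈ 56.509, ∠ ≈ 88.99°
pole (1 + j113·0.025) = 1 + j2.825 → |·| ≈ 2.9968, ∠ ≈ 70.51°
pole (1 + j113·0.01) = 1 + j1.13 → |·| ≈ 1.5089, ∠ ≈ 48.49°
|T| = 0.03125 · 22.622 / (56.509 · 2.9968 · 1.5089) ≈ 0.0027666
Gain = 20 log₁₀(0.0027666) ≈ -51.16 dB
∠T = (87.47°) − (88.99° + 70.51° + 48.49°) = -120.52°

ω = 5: -35.8 dB, -33.2°; ω = 113: -51.2 dB, -120.5°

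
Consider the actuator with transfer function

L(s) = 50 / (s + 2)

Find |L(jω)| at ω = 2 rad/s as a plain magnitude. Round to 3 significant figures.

Substitute s = j2:
Numerator: 50 = 50 + j0
Denominator: (j2) + 2 = 2 + j2
|N| = √(50² + 0²) ≈ 50, ∠N ≈ 0.00°
|D| = √(2² + 2²) ≈ 2.8284, ∠D ≈ 45.00°
|L| = 50 / 2.8284 ≈ 17.678

17.7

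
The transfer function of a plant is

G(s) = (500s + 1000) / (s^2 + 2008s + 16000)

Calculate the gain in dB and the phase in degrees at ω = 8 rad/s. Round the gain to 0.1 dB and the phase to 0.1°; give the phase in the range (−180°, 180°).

-14.8 dB, 30.7°

Substitute s = j8:
Numerator: 500(j8) + 1000 = 1000 + j4000
Denominator: (j8)^2 + 2008(j8) + 16000 = 15936 + j16064
|N| = √(1000² + 4000²) ≈ 4123.1, ∠N ≈ 75.96°
|D| = √(15936² + 16064²) ≈ 22628, ∠D ≈ 45.23°
|G| = 4123.1 / 22628 ≈ 0.18221
Gain = 20 log₁₀(0.18221) ≈ -14.79 dB
∠G = 75.96° − 45.23° = 30.73°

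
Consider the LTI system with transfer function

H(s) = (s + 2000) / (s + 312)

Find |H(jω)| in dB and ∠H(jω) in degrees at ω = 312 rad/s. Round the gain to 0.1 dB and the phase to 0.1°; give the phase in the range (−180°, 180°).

Substitute s = j312:
Numerator: (j312) + 2000 = 2000 + j312
Denominator: (j312) + 312 = 312 + j312
|N| = √(2000² + 312²) ≈ 2024.2, ∠N ≈ 8.87°
|D| = √(312² + 312²) ≈ 441.23, ∠D ≈ 45.00°
|H| = 2024.2 / 441.23 ≈ 4.5876
Gain = 20 log₁₀(4.5876) ≈ 13.23 dB
∠H = 8.87° − 45.00° = -36.13°

13.2 dB, -36.1°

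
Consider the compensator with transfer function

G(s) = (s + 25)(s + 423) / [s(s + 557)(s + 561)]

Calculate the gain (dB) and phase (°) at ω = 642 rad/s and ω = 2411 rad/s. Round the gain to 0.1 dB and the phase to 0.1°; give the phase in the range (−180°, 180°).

At s = jω = j642:
zero (s+25): 25 + j642 → |·| = √(25²+642²) = √412789 ≈ 642.49, ∠ = arctan(642/25) ≈ 87.77°
zero (s+423): 423 + j642 → |·| = √(423²+642²) = √591093 ≈ 768.83, ∠ = arctan(642/423) ≈ 56.62°
pole (s+557): 557 + j642 → |·| = √(557²+642²) = √722413 ≈ 849.95, ∠ = arctan(642/557) ≈ 49.06°
pole (s+561): 561 + j642 → |·| = √(561²+642²) = √726885 ≈ 852.58, ∠ = arctan(642/561) ≈ 48.85°
pole at origin: |s| = 642, ∠ = 90.00° (in denominator)
|G| = 1 · 4.9397e+05 / 4.6523e+08 ≈ 0.0010618
Gain = 20 log₁₀(0.0010618) ≈ -59.48 dB
∠G = 144.39° − 187.91° = -43.52°

At s = jω = j2411:
zero (s+25): 25 + j2411 → |·| = √(25²+2411²) = √5813546 ≈ 2411.1, ∠ = arctan(2411/25) ≈ 89.41°
zero (s+423): 423 + j2411 → |·| = √(423²+2411²) = √5991850 ≈ 2447.8, ∠ = arctan(2411/423) ≈ 80.05°
pole (s+557): 557 + j2411 → |·| = √(557²+2411²) = √6123170 ≈ 2474.5, ∠ = arctan(2411/557) ≈ 76.99°
pole (s+561): 561 + j2411 → |·| = √(561²+2411²) = √6127642 ≈ 2475.4, ∠ = arctan(2411/561) ≈ 76.90°
pole at origin: |s| = 2411, ∠ = 90.00° (in denominator)
|G| = 1 · 5.9019e+06 / 1.4768e+10 ≈ 0.00039964
Gain = 20 log₁₀(0.00039964) ≈ -67.97 dB
∠G = 169.46° − 243.89° = -74.43°

ω = 642: -59.5 dB, -43.5°; ω = 2411: -68.0 dB, -74.4°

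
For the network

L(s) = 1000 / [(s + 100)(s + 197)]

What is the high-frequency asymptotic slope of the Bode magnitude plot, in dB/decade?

-40 dB/decade

Each pole contributes −20 dB/decade at high frequency; each zero contributes +20 dB/decade.
Net: 0 zero(s) − 2 pole(s) → -40 dB/decade.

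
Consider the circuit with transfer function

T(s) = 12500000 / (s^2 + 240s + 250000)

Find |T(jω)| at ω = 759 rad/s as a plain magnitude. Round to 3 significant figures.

33.5

At s = jω = j759:
quadratic: (j759)² + 240·j759 + 250000 = -326081 + j182160 → |·| ≈ 3.7351e+05, ∠ ≈ 150.81°
|T| = 12500000 / 3.7351e+05 ≈ 33.466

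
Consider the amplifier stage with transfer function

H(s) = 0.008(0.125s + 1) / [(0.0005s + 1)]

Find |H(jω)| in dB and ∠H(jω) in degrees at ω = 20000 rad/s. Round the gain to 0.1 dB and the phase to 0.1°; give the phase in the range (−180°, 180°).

6.0 dB, 5.7°

At ω = 20000 rad/s:
zero (1 + j20000·0.125) = 1 + j2500 → |·| ≈ 2500, ∠ ≈ 89.98°
pole (1 + j20000·0.0005) = 1 + j10 → |·| ≈ 10.05, ∠ ≈ 84.29°
|H| = 0.008 · 2500 / (10.05) ≈ 1.99
Gain = 20 log₁₀(1.99) ≈ 5.98 dB
∠H = (89.98°) − (84.29°) = 5.69°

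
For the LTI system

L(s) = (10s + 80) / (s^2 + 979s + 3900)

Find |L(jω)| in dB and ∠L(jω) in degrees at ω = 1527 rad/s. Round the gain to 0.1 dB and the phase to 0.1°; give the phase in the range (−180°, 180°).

Substitute s = j1527:
Numerator: 10(j1527) + 80 = 80 + j15270
Denominator: (j1527)^2 + 979(j1527) + 3900 = -2327829 + j1494933
|N| = √(80² + 15270²) ≈ 15270, ∠N ≈ 89.70°
|D| = √(2327829² + 1494933²) ≈ 2.7665e+06, ∠D ≈ 147.29°
|L| = 15270 / 2.7665e+06 ≈ 0.0055196
Gain = 20 log₁₀(0.0055196) ≈ -45.16 dB
∠L = 89.70° − 147.29° = -57.59°

-45.2 dB, -57.6°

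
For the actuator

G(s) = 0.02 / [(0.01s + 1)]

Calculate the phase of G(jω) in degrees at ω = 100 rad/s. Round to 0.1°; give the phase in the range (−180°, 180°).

-45.0°

At ω = 100 rad/s:
pole (1 + j100·0.01) = 1 + j1 → |·| ≈ 1.4142, ∠ ≈ 45.00°
∠G = (0°) − (45.00°) = -45.00°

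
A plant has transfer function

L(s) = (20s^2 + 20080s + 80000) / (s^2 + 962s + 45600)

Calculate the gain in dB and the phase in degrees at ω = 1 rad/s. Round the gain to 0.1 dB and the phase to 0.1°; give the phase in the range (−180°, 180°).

Substitute s = j1:
Numerator: 20(j1)^2 + 20080(j1) + 80000 = 79980 + j20080
Denominator: (j1)^2 + 962(j1) + 45600 = 45599 + j962
|N| = √(79980² + 20080²) ≈ 82462, ∠N ≈ 14.09°
|D| = √(45599² + 962²) ≈ 45609, ∠D ≈ 1.21°
|L| = 82462 / 45609 ≈ 1.808
Gain = 20 log₁₀(1.808) ≈ 5.14 dB
∠L = 14.09° − 1.21° = 12.88°

5.1 dB, 12.9°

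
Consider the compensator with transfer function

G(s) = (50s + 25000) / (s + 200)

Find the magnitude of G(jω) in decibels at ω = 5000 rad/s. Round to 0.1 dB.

34.0 dB

Substitute s = j5000:
Numerator: 50(j5000) + 25000 = 25000 + j250000
Denominator: (j5000) + 200 = 200 + j5000
|N| = √(25000² + 250000²) ≈ 2.5125e+05, ∠N ≈ 84.29°
|D| = √(200² + 5000²) ≈ 5004, ∠D ≈ 87.71°
|G| = 2.5125e+05 / 5004 ≈ 50.21
Gain = 20 log₁₀(50.21) ≈ 34.02 dB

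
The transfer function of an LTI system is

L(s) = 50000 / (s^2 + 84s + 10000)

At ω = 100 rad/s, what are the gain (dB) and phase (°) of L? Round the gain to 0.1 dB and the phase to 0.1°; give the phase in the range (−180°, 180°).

15.5 dB, -90.0°

At s = jω = j100:
quadratic: (j100)² + 84·j100 + 10000 = 0 + j8400 → |·| ≈ 8400, ∠ ≈ 90.00°
|L| = 50000 / 8400 ≈ 5.9524
Gain = 20 log₁₀(5.9524) ≈ 15.49 dB
∠L = 0.00° − 90.00° = -90.00°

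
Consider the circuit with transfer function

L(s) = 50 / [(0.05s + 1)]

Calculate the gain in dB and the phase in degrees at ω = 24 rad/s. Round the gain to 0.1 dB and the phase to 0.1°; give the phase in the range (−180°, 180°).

At ω = 24 rad/s:
pole (1 + j24·0.05) = 1 + j1.2 → |·| ≈ 1.562, ∠ ≈ 50.19°
|L| = 50 · 1 / (1.562) ≈ 32.01
Gain = 20 log₁₀(32.01) ≈ 30.11 dB
∠L = (0°) − (50.19°) = -50.19°

30.1 dB, -50.2°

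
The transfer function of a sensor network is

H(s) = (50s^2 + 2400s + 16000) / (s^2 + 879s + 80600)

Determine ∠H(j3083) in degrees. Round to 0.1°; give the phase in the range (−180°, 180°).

Substitute s = j3083:
Numerator: 50(j3083)^2 + 2400(j3083) + 16000 = -475228450 + j7399200
Denominator: (j3083)^2 + 879(j3083) + 80600 = -9424289 + j2709957
|N| = √(475228450² + 7399200²) ≈ 4.7529e+08, ∠N ≈ 179.11°
|D| = √(9424289² + 2709957²) ≈ 9.8062e+06, ∠D ≈ 163.96°
∠H = 179.11° − 163.96° = 15.15°

15.2°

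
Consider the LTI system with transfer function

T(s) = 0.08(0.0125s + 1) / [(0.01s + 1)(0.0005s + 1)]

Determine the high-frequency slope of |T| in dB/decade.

Each pole contributes −20 dB/decade at high frequency; each zero contributes +20 dB/decade.
Net: 1 zero(s) − 2 pole(s) → -20 dB/decade.

-20 dB/decade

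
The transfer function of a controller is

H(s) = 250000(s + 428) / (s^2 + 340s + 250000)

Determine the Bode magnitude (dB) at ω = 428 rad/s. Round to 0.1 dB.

At s = jω = j428:
zero (s+428): 428 + j428 → |·| = √(428²+428²) = √366368 ≈ 605.28, ∠ = arctan(428/428) ≈ 45.00°
quadratic: (j428)² + 340·j428 + 250000 = 66816 + j145520 → |·| ≈ 1.6013e+05, ∠ ≈ 65.34°
|H| = 250000 · 605.28 / 1.6013e+05 ≈ 944.98
Gain = 20 log₁₀(944.98) ≈ 59.51 dB

59.5 dB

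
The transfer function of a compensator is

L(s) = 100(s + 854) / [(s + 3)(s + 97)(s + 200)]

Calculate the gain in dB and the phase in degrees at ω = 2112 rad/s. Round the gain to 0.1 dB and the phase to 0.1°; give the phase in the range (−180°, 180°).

At s = jω = j2112:
zero (s+854): 854 + j2112 → |·| = √(854²+2112²) = √5189860 ≈ 2278.1, ∠ = arctan(2112/854) ≈ 67.98°
pole (s+3): 3 + j2112 → |·| = √(3²+2112²) = √4460553 ≈ 2112, ∠ = arctan(2112/3) ≈ 89.92°
pole (s+97): 97 + j2112 → |·| = √(97²+2112²) = √4469953 ≈ 2114.2, ∠ = arctan(2112/97) ≈ 87.37°
pole (s+200): 200 + j2112 → |·| = √(200²+2112²) = √4500544 ≈ 2121.4, ∠ = arctan(2112/200) ≈ 84.59°
|L| = 100 · 2278.1 / 9.4725e+09 ≈ 2.405e-05
Gain = 20 log₁₀(2.405e-05) ≈ -92.38 dB
∠L = 67.98° − 261.88° = -193.90° ≡ 166.10° (principal value)

-92.4 dB, 166.1°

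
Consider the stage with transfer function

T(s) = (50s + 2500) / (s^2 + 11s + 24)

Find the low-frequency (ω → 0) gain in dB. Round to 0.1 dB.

40.4 dB

T(0) = 2500 / 24 ≈ 104.17
20 log₁₀(104.17) ≈ 40.35 dB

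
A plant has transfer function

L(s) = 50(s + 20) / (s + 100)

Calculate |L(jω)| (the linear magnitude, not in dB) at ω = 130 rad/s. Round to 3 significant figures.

40.1

At s = jω = j130:
zero (s+20): 20 + j130 → |·| = √(20²+130²) = √17300 ≈ 131.53, ∠ = arctan(130/20) ≈ 81.25°
pole (s+100): 100 + j130 → |·| = √(100²+130²) = √26900 ≈ 164.01, ∠ = arctan(130/100) ≈ 52.43°
|L| = 50 · 131.53 / 164.01 ≈ 40.098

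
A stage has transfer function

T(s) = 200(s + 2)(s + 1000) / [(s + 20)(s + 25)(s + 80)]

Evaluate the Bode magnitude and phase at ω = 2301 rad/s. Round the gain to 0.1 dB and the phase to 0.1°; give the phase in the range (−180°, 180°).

At s = jω = j2301:
zero (s+2): 2 + j2301 → |·| = √(2²+2301²) = √5294605 ≈ 2301, ∠ = arctan(2301/2) ≈ 89.95°
zero (s+1000): 1000 + j2301 → |·| = √(1000²+2301²) = √6294601 ≈ 2508.9, ∠ = arctan(2301/1000) ≈ 66.51°
pole (s+20): 20 + j2301 → |·| = √(20²+2301²) = √5295001 ≈ 2301.1, ∠ = arctan(2301/20) ≈ 89.50°
pole (s+25): 25 + j2301 → |·| = √(25²+2301²) = √5295226 ≈ 2301.1, ∠ = arctan(2301/25) ≈ 89.38°
pole (s+80): 80 + j2301 → |·| = √(80²+2301²) = √5301001 ≈ 2302.4, ∠ = arctan(2301/80) ≈ 88.01°
|T| = 200 · 5.773e+06 / 1.2191e+10 ≈ 0.094709
Gain = 20 log₁₀(0.094709) ≈ -20.47 dB
∠T = 156.46° − 266.89° = -110.43°

-20.5 dB, -110.4°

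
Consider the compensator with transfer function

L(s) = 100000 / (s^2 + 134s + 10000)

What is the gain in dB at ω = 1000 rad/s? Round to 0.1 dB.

-20.0 dB

At s = jω = j1000:
quadratic: (j1000)² + 134·j1000 + 10000 = -990000 + j134000 → |·| ≈ 9.9903e+05, ∠ ≈ 172.29°
|L| = 100000 / 9.9903e+05 ≈ 0.1001
Gain = 20 log₁₀(0.1001) ≈ -19.99 dB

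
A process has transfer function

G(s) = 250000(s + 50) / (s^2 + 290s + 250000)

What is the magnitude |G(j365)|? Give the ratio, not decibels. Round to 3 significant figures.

At s = jω = j365:
zero (s+50): 50 + j365 → |·| = √(50²+365²) = √135725 ≈ 368.41, ∠ = arctan(365/50) ≈ 82.20°
quadratic: (j365)² + 290·j365 + 250000 = 116775 + j105850 → |·| ≈ 1.5761e+05, ∠ ≈ 42.19°
|G| = 250000 · 368.41 / 1.5761e+05 ≈ 584.37

584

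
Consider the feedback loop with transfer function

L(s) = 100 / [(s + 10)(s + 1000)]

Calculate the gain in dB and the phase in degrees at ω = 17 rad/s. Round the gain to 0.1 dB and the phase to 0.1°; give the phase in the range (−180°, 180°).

At s = jω = j17:
pole (s+10): 10 + j17 → |·| = √(10²+17²) = √389 ≈ 19.723, ∠ = arctan(17/10) ≈ 59.53°
pole (s+1000): 1000 + j17 → |·| = √(1000²+17²) = √1000289 ≈ 1000.1, ∠ = arctan(17/1000) ≈ 0.97°
|L| = 100 / 19725 ≈ 0.0050697
Gain = 20 log₁₀(0.0050697) ≈ -45.90 dB
∠L = 0.00° − 60.50° = -60.50°

-45.9 dB, -60.5°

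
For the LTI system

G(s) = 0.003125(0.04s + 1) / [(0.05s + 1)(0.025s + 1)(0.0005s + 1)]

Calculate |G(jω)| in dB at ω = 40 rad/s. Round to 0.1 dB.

-54.6 dB

At ω = 40 rad/s:
zero (1 + j40·0.04) = 1 + j1.6 → |·| ≈ 1.8868, ∠ ≈ 57.99°
pole (1 + j40·0.05) = 1 + j2 → |·| ≈ 2.2361, ∠ ≈ 63.43°
pole (1 + j40·0.025) = 1 + j1 → |·| ≈ 1.4142, ∠ ≈ 45.00°
pole (1 + j40·0.0005) = 1 + j0.02 → |·| ≈ 1.0002, ∠ ≈ 1.15°
|G| = 0.003125 · 1.8868 / (2.2361 · 1.4142 · 1.0002) ≈ 0.0018642
Gain = 20 log₁₀(0.0018642) ≈ -54.59 dB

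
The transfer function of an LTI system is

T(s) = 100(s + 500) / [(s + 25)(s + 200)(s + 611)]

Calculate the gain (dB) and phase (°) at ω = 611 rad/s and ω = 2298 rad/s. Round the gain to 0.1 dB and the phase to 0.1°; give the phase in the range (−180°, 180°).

At s = jω = j611:
zero (s+500): 500 + j611 → |·| = √(500²+611²) = √623321 ≈ 789.51, ∠ = arctan(611/500) ≈ 50.71°
pole (s+25): 25 + j611 → |·| = √(25²+611²) = √373946 ≈ 611.51, ∠ = arctan(611/25) ≈ 87.66°
pole (s+200): 200 + j611 → |·| = √(200²+611²) = √413321 ≈ 642.9, ∠ = arctan(611/200) ≈ 71.88°
pole (s+611): 611 + j611 → |·| = √(611²+611²) = √746642 ≈ 864.08, ∠ = arctan(611/611) ≈ 45.00°
|T| = 100 · 789.51 / 3.397e+08 ≈ 0.00023241
Gain = 20 log₁₀(0.00023241) ≈ -72.67 dB
∠T = 50.71° − 204.54° = -153.83°

At s = jω = j2298:
zero (s+500): 500 + j2298 → |·| = √(500²+2298²) = √5530804 ≈ 2351.8, ∠ = arctan(2298/500) ≈ 77.72°
pole (s+25): 25 + j2298 → |·| = √(25²+2298²) = √5281429 ≈ 2298.1, ∠ = arctan(2298/25) ≈ 89.38°
pole (s+200): 200 + j2298 → |·| = √(200²+2298²) = √5320804 ≈ 2306.7, ∠ = arctan(2298/200) ≈ 85.03°
pole (s+611): 611 + j2298 → |·| = √(611²+2298²) = √5654125 ≈ 2377.8, ∠ = arctan(2298/611) ≈ 75.11°
|T| = 100 · 2351.8 / 1.2605e+10 ≈ 1.8658e-05
Gain = 20 log₁₀(1.8658e-05) ≈ -94.58 dB
∠T = 77.72° − 249.52° = -171.80°

ω = 611: -72.7 dB, -153.8°; ω = 2298: -94.6 dB, -171.8°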